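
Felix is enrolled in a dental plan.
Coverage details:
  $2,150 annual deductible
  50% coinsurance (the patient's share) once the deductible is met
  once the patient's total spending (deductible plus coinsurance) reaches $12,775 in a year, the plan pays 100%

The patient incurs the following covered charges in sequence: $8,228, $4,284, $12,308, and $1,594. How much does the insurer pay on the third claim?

Claim 1 — $8,228: $2,150 finishes the deductible; $6,078 goes to coinsurance; patient's 50% is $3,039. Patient pays $5,189; OOP now $5,189. Plan pays $8,228 − $5,189 = $3,039.
Claim 2 — $4,284: deductible met; 50% of $4,284 = $2,142. Patient pays $2,142; OOP now $7,331. Plan pays $4,284 − $2,142 = $2,142.
Claim 3 — $12,308: 50% coinsurance on $12,308 = $6,154. Adding that to $7,331 gives $13,485, past the $12,775 cap; patient pays only $12,775 − $7,331 = $5,444. Plan pays $12,308 − $5,444 = $6,864.

$6,864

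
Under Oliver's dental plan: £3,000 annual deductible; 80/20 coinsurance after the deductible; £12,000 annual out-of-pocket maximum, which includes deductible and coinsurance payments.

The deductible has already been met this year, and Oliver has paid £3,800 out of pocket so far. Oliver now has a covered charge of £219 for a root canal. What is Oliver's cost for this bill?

£43.80

With the deductible met, the entire £219 is subject to coinsurance.
Coinsurance: £219 × 20% = £43.80.
Cumulative spending £3,800 + £43.80 = £3,843.80 stays under the £12,000 maximum.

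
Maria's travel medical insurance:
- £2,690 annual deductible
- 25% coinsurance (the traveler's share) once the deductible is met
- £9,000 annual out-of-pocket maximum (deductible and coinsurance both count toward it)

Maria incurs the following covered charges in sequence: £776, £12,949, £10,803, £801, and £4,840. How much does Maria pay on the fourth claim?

£200.25

#1 (£776): all of it applies to the deductible. Cost to traveler: £776. OOP to date £776.
#2 (£12,949): £1,914 to deductible, leaving £11,035; coinsurance £11,035 × 25% = £2,758.75. Traveler owes £4,672.75 (running OOP £5,448.75).
#3 (£10,803): deductible already satisfied, so traveler's share is 25% × £10,803 = £2,700.75. Traveler pays £2,700.75; OOP now £8,149.50.
#4 (£801): deductible met; 25% of £801 = £200.25. Traveler owes £200.25 (running OOP £8,349.75).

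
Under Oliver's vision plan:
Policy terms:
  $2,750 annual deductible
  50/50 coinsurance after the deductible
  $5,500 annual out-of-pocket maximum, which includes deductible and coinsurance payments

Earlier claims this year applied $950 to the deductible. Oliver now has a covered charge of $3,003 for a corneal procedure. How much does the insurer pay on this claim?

$950 of the $2,750 deductible is already met, leaving $1,800.
That leaves $3,003 − $1,800 = $1,203 for coinsurance.
Coinsurance: $1,203 × 50% = $601.50.
That puts the member's cost at $1,800 + $601.50 = $2,401.50 before any cap.
Total out-of-pocket so far would be $950 + $2,401.50 = $3,351.50, below the $5,500 cap — no reduction.
The insurer covers the remainder: $3,003 − $2,401.50 = $601.50.

$601.50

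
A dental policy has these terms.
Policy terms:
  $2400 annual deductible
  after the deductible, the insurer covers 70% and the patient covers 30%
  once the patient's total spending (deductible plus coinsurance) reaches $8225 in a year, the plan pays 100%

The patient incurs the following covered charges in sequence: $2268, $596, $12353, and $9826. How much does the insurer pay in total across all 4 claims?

$16818

Claim 1 — $2268: entire amount goes to the deductible. Cost to patient: $2268. OOP to date $2268. Insurer: $2268 − $2268 = $0.
Claim 2 — $596: $132 to deductible, leaving $464; coinsurance $464 × 30% = $139.20. Patient owes $271.20 (running OOP $2539.20). Plan pays $596 − $271.20 = $324.80.
Claim 3 — $12353: deductible already satisfied, so patient's share is 30% × $12353 = $3705.90. Cost to patient: $3705.90. OOP to date $6245.10. Insurer: $12353 − $3705.90 = $8647.10.
Claim 4 — $9826: deductible met; 30% of $9826 = $2947.80. Adding that to $6245.10 gives $9192.90, past the $8225 cap; patient pays only $8225 − $6245.10 = $1979.90. Plan pays $9826 − $1979.90 = $7846.10.
Insurer total = bills − patient's total = $25043 − $8225 = $16818.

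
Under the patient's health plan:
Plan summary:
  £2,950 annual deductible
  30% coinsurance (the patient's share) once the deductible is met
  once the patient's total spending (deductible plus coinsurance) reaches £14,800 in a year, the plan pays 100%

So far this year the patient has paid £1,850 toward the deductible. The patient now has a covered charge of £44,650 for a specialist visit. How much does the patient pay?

£12,950

£1,850 of the £2,950 deductible is already met, leaving £1,100.
That leaves £44,650 − £1,100 = £43,550 for coinsurance.
30% of £43,550 = £13,065 falls to the patient.
That puts the patient's cost at £1,100 + £13,065 = £14,165 before any cap.
That would bring total out-of-pocket to £16,015, past the £14,800 cap. The patient is capped at £14,800 − £1,850 = £12,950 on this claim.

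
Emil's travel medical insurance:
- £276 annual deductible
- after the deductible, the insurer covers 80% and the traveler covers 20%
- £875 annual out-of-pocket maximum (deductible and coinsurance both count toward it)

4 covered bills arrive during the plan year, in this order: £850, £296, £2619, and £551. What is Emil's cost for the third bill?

£425

Claim 1 (£850): £276 finishes the deductible; £574 goes to coinsurance; traveler's 20% is £114.80. Cost to traveler: £390.80. OOP to date £390.80.
Claim 2 (£296): deductible already satisfied, so traveler's share is 20% × £296 = £59.20. Traveler owes £59.20 (running OOP £450).
Claim 3 (£2619): 20% coinsurance on £2619 = £523.80. That would push OOP to £973.80, over the £875 cap, so traveler pays £875 − £450 = £425.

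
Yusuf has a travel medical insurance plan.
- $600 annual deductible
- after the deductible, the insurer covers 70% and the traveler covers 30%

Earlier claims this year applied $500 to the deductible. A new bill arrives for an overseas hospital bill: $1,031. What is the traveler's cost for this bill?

Remaining deductible: $600 − $500 = $100.
The remaining $931 (= $1,031 − $100) moves to coinsurance.
30% of $931 = $279.30 falls to the traveler.
Traveler responsibility: $100 + $279.30 = $379.30.

$379.30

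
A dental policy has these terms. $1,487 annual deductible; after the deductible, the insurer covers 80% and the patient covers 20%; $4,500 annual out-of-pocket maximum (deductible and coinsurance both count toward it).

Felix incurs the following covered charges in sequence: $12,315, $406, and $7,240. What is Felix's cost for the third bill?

Bill 1, $12,315: $1,487 finishes the deductible; $10,828 goes to coinsurance; coinsurance $10,828 × 20% = $2,165.60. Cost to patient: $3,652.60. OOP to date $3,652.60.
Bill 2, $406: deductible met; 20% of $406 = $81.20. Cost to patient: $81.20. OOP to date $3,733.80.
Bill 3, $7,240: deductible already satisfied, so patient's share is 20% × $7,240 = $1,448. OOP would hit $5,181.80 > $4,500, so the cap limits the patient to $4,500 − $3,733.80 = $766.20.

$766.20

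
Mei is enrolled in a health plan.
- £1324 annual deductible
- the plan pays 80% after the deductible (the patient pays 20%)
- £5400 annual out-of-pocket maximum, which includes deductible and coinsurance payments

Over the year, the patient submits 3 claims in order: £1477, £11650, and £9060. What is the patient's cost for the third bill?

£1715.40

Claim 1 (£1477): £1324 finishes the deductible; £153 goes to coinsurance; patient's 20% is £30.60. Cost to patient: £1354.60. OOP to date £1354.60.
Claim 2 (£11650): deductible already satisfied, so patient's share is 20% × £11650 = £2330. Cost to patient: £2330. OOP to date £3684.60.
Claim 3 (£9060): 20% coinsurance on £9060 = £1812. OOP would hit £5496.60 > £5400, so the cap limits the patient to £5400 − £3684.60 = £1715.40.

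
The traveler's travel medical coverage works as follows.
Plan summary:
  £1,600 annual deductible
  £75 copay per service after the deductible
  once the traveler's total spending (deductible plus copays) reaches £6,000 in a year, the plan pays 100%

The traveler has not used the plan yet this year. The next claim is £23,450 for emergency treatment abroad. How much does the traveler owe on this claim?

£1,675

Nothing has been paid toward the £1,600 deductible, so the first £1,600 of this charge is applied there.
After the £1,600 deductible portion, £23,450 − £1,600 = £21,850 is subject to the copay.
Copay on this service: £75.
Traveler responsibility before any cap: £1,600 + £75 = £1,675.
Total out-of-pocket so far would be £0 + £1,675 = £1,675, below the £6,000 cap — no reduction.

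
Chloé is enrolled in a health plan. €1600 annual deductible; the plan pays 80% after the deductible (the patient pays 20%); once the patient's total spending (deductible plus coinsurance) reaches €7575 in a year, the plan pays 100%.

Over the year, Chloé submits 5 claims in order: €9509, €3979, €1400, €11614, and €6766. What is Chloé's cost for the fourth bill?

€2322.80

Claim 1 — €9509: deductible takes €1600, €7909 remains; coinsurance €7909 × 20% = €1581.80. Patient owes €3181.80 (running OOP €3181.80).
Claim 2 — €3979: deductible met; 20% of €3979 = €795.80. Patient pays €795.80; OOP now €3977.60.
Claim 3 — €1400: deductible already satisfied, so patient's share is 20% × €1400 = €280. Patient pays €280; OOP now €4257.60.
Claim 4 — €11614: 20% coinsurance on €11614 = €2322.80. Patient owes €2322.80 (running OOP €6580.40).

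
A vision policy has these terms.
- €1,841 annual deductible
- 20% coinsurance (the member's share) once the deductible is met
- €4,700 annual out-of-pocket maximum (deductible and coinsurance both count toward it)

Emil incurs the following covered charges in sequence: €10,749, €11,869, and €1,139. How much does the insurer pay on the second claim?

Bill 1, €10,749: €1,841 to deductible, leaving €8,908; 20% of €8,908 = €1,781.60. Cost to member: €3,622.60. OOP to date €3,622.60. Plan pays €10,749 − €3,622.60 = €7,126.40.
Bill 2, €11,869: 20% coinsurance on €11,869 = €2,373.80. That would push OOP to €5,996.40, over the €4,700 cap, so member pays €4,700 − €3,622.60 = €1,077.40. Plan pays €11,869 − €1,077.40 = €10,791.60.

€10,791.60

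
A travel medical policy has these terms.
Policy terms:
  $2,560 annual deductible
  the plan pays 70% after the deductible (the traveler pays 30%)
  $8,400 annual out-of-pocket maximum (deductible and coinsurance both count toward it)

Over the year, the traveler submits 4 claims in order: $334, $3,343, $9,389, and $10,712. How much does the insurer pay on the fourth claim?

Bill 1, $334: fully absorbed by the deductible. Traveler pays $334; OOP now $334. Insurer: $334 − $334 = $0.
Bill 2, $3,343: $2,226 finishes the deductible; $1,117 goes to coinsurance; traveler's 30% is $335.10. Cost to traveler: $2,561.10. OOP to date $2,895.10. Plan pays $3,343 − $2,561.10 = $781.90.
Bill 3, $9,389: deductible already satisfied, so traveler's share is 30% × $9,389 = $2,816.70. Cost to traveler: $2,816.70. OOP to date $5,711.80. Plan pays $9,389 − $2,816.70 = $6,572.30.
Bill 4, $10,712: deductible already satisfied, so traveler's share is 30% × $10,712 = $3,213.60. That would push OOP to $8,925.40, over the $8,400 cap, so traveler pays $8,400 − $5,711.80 = $2,688.20. Plan pays $10,712 − $2,688.20 = $8,023.80.

$8,023.80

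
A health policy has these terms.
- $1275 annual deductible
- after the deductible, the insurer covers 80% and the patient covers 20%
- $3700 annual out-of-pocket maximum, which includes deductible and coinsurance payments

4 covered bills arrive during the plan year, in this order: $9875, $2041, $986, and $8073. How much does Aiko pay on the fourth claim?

Claim 1 — $9875: deductible takes $1275, $8600 remains; patient's 20% is $1720. Patient pays $2995; OOP now $2995.
Claim 2 — $2041: deductible met; 20% of $2041 = $408.20. Cost to patient: $408.20. OOP to date $3403.20.
Claim 3 — $986: deductible already satisfied, so patient's share is 20% × $986 = $197.20. Cost to patient: $197.20. OOP to date $3600.40.
Claim 4 — $8073: deductible met; 20% of $8073 = $1614.60. OOP would hit $5215 > $3700, so the cap limits the patient to $3700 − $3600.40 = $99.60.

$99.60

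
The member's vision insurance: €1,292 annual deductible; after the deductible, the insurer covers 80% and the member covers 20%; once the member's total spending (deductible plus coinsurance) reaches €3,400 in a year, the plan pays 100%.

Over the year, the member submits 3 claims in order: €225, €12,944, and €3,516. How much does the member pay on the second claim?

Claim 1 — €225: all of it applies to the deductible. Member pays €225; OOP now €225.
Claim 2 — €12,944: deductible takes €1,067, €11,877 remains; 20% of €11,877 = €2,375.40. Claim cost before the cap: €1,067 + €2,375.40 = €3,442.40. Adding that to €225 gives €3,667.40, past the €3,400 cap; member pays only €3,400 − €225 = €3,175.

€3,175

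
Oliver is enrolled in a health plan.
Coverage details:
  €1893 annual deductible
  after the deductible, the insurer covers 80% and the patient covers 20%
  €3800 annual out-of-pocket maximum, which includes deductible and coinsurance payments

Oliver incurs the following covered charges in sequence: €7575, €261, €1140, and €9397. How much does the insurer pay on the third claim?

Claim 1 — €7575: deductible takes €1893, €5682 remains; 20% of €5682 = €1136.40. Patient pays €3029.40; OOP now €3029.40. Insurer: €7575 − €3029.40 = €4545.60.
Claim 2 — €261: 20% coinsurance on €261 = €52.20. Patient pays €52.20; OOP now €3081.60. Insurer: €261 − €52.20 = €208.80.
Claim 3 — €1140: 20% coinsurance on €1140 = €228. Patient pays €228; OOP now €3309.60. Plan pays €1140 − €228 = €912.

€912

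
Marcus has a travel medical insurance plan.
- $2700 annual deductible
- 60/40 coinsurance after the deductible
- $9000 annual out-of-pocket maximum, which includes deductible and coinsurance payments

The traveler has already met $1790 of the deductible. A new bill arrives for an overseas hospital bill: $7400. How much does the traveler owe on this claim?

$3506

$1790 of the $2700 deductible is already met, leaving $910.
The remaining $6490 (= $7400 − $910) moves to coinsurance.
Coinsurance: $6490 × 40% = $2596.
So the traveler owes $910 + $2596 = $3506 before any cap.
Year-to-date out-of-pocket becomes $1790 + $3506 = $5296, still under the $9000 maximum, so no cap applies.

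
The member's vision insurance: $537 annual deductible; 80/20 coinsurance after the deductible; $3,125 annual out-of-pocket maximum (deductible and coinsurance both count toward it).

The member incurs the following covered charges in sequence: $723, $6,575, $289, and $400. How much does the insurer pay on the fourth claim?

Bill 1, $723: $537 finishes the deductible; $186 goes to coinsurance; 20% of $186 = $37.20. Cost to member: $574.20. OOP to date $574.20. Plan pays $723 − $574.20 = $148.80.
Bill 2, $6,575: 20% coinsurance on $6,575 = $1,315. Member pays $1,315; OOP now $1,889.20. Insurer: $6,575 − $1,315 = $5,260.
Bill 3, $289: 20% coinsurance on $289 = $57.80. Member owes $57.80 (running OOP $1,947). Plan pays $289 − $57.80 = $231.20.
Bill 4, $400: deductible already satisfied, so member's share is 20% × $400 = $80. Member owes $80 (running OOP $2,027). Plan pays $400 − $80 = $320.

$320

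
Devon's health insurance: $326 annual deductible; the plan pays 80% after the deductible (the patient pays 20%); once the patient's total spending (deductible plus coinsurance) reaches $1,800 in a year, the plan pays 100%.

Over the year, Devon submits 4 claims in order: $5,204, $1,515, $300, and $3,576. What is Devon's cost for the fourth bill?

$135.40

#1 ($5,204): $326 finishes the deductible; $4,878 goes to coinsurance; patient's 20% is $975.60. Cost to patient: $1,301.60. OOP to date $1,301.60.
#2 ($1,515): 20% coinsurance on $1,515 = $303. Patient owes $303 (running OOP $1,604.60).
#3 ($300): deductible met; 20% of $300 = $60. Cost to patient: $60. OOP to date $1,664.60.
#4 ($3,576): deductible already satisfied, so patient's share is 20% × $3,576 = $715.20. That would push OOP to $2,379.80, over the $1,800 cap, so patient pays $1,800 − $1,664.60 = $135.40.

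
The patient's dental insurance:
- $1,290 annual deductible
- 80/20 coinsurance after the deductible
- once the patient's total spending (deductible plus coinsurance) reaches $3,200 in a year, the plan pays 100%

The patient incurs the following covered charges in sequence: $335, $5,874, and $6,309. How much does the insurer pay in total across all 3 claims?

$9,318

#1 ($335): fully absorbed by the deductible. Cost to patient: $335. OOP to date $335. Plan pays $335 − $335 = $0.
#2 ($5,874): $955 finishes the deductible; $4,919 goes to coinsurance; coinsurance $4,919 × 20% = $983.80. Patient pays $1,938.80; OOP now $2,273.80. Insurer: $5,874 − $1,938.80 = $3,935.20.
#3 ($6,309): 20% coinsurance on $6,309 = $1,261.80. OOP would hit $3,535.60 > $3,200, so the cap limits the patient to $3,200 − $2,273.80 = $926.20. Plan pays $6,309 − $926.20 = $5,382.80.
Insurer total = bills − patient's total = $12,518 − $3,200 = $9,318.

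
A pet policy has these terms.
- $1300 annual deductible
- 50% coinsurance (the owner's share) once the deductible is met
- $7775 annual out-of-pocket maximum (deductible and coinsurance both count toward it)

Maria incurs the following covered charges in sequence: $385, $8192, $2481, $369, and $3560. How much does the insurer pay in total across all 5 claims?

Claim 1 ($385): all of it applies to the deductible. Owner owes $385 (running OOP $385). Insurer: $385 − $385 = $0.
Claim 2 ($8192): deductible takes $915, $7277 remains; owner's 50% is $3638.50. Owner owes $4553.50 (running OOP $4938.50). Plan pays $8192 − $4553.50 = $3638.50.
Claim 3 ($2481): 50% coinsurance on $2481 = $1240.50. Cost to owner: $1240.50. OOP to date $6179. Plan pays $2481 − $1240.50 = $1240.50.
Claim 4 ($369): 50% coinsurance on $369 = $184.50. Cost to owner: $184.50. OOP to date $6363.50. Plan pays $369 − $184.50 = $184.50.
Claim 5 ($3560): deductible already satisfied, so owner's share is 50% × $3560 = $1780. OOP would hit $8143.50 > $7775, so the cap limits the owner to $7775 − $6363.50 = $1411.50. Insurer: $3560 − $1411.50 = $2148.50.
Insurer total: $0 + $3638.50 + $1240.50 + $184.50 + $2148.50 = $7212.

$7212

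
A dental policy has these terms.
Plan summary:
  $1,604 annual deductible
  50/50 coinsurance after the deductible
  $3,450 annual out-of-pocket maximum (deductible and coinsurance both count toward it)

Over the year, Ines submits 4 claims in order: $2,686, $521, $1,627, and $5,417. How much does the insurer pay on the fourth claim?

$5,186

#1 ($2,686): $1,604 finishes the deductible; $1,082 goes to coinsurance; patient's 50% is $541. Patient pays $2,145; OOP now $2,145. Insurer: $2,686 − $2,145 = $541.
#2 ($521): deductible already satisfied, so patient's share is 50% × $521 = $260.50. Cost to patient: $260.50. OOP to date $2,405.50. Plan pays $521 − $260.50 = $260.50.
#3 ($1,627): deductible already satisfied, so patient's share is 50% × $1,627 = $813.50. Patient pays $813.50; OOP now $3,219. Plan pays $1,627 − $813.50 = $813.50.
#4 ($5,417): 50% coinsurance on $5,417 = $2,708.50. Adding that to $3,219 gives $5,927.50, past the $3,450 cap; patient pays only $3,450 − $3,219 = $231. Plan pays $5,417 − $231 = $5,186.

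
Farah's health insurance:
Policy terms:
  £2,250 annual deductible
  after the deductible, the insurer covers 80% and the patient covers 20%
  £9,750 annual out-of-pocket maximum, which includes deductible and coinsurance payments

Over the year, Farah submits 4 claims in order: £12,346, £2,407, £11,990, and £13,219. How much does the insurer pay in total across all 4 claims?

Bill 1, £12,346: £2,250 to deductible, leaving £10,096; coinsurance £10,096 × 20% = £2,019.20. Patient pays £4,269.20; OOP now £4,269.20. Insurer: £12,346 − £4,269.20 = £8,076.80.
Bill 2, £2,407: 20% coinsurance on £2,407 = £481.40. Cost to patient: £481.40. OOP to date £4,750.60. Insurer: £2,407 − £481.40 = £1,925.60.
Bill 3, £11,990: deductible met; 20% of £11,990 = £2,398. Patient pays £2,398; OOP now £7,148.60. Insurer: £11,990 − £2,398 = £9,592.
Bill 4, £13,219: deductible met; 20% of £13,219 = £2,643.80. That would push OOP to £9,792.40, over the £9,750 cap, so patient pays £9,750 − £7,148.60 = £2,601.40. Insurer: £13,219 − £2,601.40 = £10,617.60.
Insurer total: £8,076.80 + £1,925.60 + £9,592 + £10,617.60 = £30,212.

£30,212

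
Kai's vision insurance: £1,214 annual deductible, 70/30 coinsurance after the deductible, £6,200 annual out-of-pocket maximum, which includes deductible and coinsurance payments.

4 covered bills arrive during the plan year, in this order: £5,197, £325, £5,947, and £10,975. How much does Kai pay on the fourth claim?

Bill 1, £5,197: £1,214 finishes the deductible; £3,983 goes to coinsurance; coinsurance £3,983 × 30% = £1,194.90. Member owes £2,408.90 (running OOP £2,408.90).
Bill 2, £325: deductible met; 30% of £325 = £97.50. Member owes £97.50 (running OOP £2,506.40).
Bill 3, £5,947: 30% coinsurance on £5,947 = £1,784.10. Cost to member: £1,784.10. OOP to date £4,290.50.
Bill 4, £10,975: deductible met; 30% of £10,975 = £3,292.50. That would push OOP to £7,583, over the £6,200 cap, so member pays £6,200 − £4,290.50 = £1,909.50.

£1,909.50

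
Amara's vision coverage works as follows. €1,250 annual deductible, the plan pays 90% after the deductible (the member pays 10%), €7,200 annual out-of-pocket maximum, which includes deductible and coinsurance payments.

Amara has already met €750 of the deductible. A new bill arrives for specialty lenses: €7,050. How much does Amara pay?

€1,155

Deductible still to meet: €1,250 − €750 = €500.
The remaining €6,550 (= €7,050 − €500) moves to coinsurance.
Coinsurance: €6,550 × 10% = €655.
Member responsibility before any cap: €500 + €655 = €1,155.
Year-to-date out-of-pocket becomes €750 + €1,155 = €1,905, still under the €7,200 maximum, so no cap applies.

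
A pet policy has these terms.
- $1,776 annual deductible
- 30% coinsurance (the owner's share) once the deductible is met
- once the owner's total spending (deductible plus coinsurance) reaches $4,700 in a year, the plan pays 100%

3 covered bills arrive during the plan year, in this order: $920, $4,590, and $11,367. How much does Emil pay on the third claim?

#1 ($920): all of it applies to the deductible. Owner pays $920; OOP now $920.
#2 ($4,590): $856 to deductible, leaving $3,734; 30% of $3,734 = $1,120.20. Owner pays $1,976.20; OOP now $2,896.20.
#3 ($11,367): deductible already satisfied, so owner's share is 30% × $11,367 = $3,410.10. OOP would hit $6,306.30 > $4,700, so the cap limits the owner to $4,700 − $2,896.20 = $1,803.80.

$1,803.80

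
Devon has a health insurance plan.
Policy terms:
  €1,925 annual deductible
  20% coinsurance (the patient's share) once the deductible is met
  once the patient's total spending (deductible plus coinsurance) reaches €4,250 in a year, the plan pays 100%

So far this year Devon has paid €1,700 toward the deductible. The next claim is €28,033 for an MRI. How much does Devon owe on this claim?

Deductible still to meet: €1,925 − €1,700 = €225.
After the €225 deductible portion, €28,033 − €225 = €27,808 is subject to coinsurance.
20% of €27,808 = €5,561.60 falls to the patient.
So the patient owes €225 + €5,561.60 = €5,786.60 before any cap.
Adding €5,786.60 to the €1,700 already spent would give €7,486.60, which exceeds the €4,250 cap; the patient pays just €4,250 − €1,700 = €2,550.

€2,550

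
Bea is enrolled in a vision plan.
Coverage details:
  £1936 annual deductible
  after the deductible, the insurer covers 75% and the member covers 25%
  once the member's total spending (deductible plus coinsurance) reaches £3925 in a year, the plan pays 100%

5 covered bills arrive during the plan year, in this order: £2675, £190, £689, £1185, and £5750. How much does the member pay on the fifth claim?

£1288.25

Claim 1 — £2675: deductible takes £1936, £739 remains; coinsurance £739 × 25% = £184.75. Member pays £2120.75; OOP now £2120.75.
Claim 2 — £190: deductible met; 25% of £190 = £47.50. Member pays £47.50; OOP now £2168.25.
Claim 3 — £689: 25% coinsurance on £689 = £172.25. Member owes £172.25 (running OOP £2340.50).
Claim 4 — £1185: deductible already satisfied, so member's share is 25% × £1185 = £296.25. Cost to member: £296.25. OOP to date £2636.75.
Claim 5 — £5750: deductible already satisfied, so member's share is 25% × £5750 = £1437.50. OOP would hit £4074.25 > £3925, so the cap limits the member to £3925 − £2636.75 = £1288.25.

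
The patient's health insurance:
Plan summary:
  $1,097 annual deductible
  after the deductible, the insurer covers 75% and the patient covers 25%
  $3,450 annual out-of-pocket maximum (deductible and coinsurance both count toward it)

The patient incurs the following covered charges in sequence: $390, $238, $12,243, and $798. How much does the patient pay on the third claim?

$2,822

Claim 1 ($390): all of it applies to the deductible. Patient pays $390; OOP now $390.
Claim 2 ($238): all of it applies to the deductible. Patient owes $238 (running OOP $628).
Claim 3 ($12,243): $469 to deductible, leaving $11,774; patient's 25% is $2,943.50. Together that's $469 + $2,943.50 = $3,412.50. That would push OOP to $4,040.50, over the $3,450 cap, so patient pays $3,450 − $628 = $2,822.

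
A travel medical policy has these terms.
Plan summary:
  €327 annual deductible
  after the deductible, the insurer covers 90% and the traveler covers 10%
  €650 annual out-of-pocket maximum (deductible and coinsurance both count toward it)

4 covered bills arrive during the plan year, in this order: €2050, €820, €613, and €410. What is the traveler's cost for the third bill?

Claim 1 (€2050): €327 finishes the deductible; €1723 goes to coinsurance; traveler's 10% is €172.30. Cost to traveler: €499.30. OOP to date €499.30.
Claim 2 (€820): deductible already satisfied, so traveler's share is 10% × €820 = €82. Traveler pays €82; OOP now €581.30.
Claim 3 (€613): 10% coinsurance on €613 = €61.30. Traveler pays €61.30; OOP now €642.60.

€61.30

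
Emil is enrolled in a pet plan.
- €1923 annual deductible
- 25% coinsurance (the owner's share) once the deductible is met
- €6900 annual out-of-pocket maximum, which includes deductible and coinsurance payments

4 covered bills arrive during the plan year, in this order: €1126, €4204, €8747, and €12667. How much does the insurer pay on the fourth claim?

€10728.50

#1 (€1126): entire amount goes to the deductible. Owner owes €1126 (running OOP €1126). Insurer: €1126 − €1126 = €0.
#2 (€4204): €797 finishes the deductible; €3407 goes to coinsurance; 25% of €3407 = €851.75. Owner pays €1648.75; OOP now €2774.75. Insurer: €4204 − €1648.75 = €2555.25.
#3 (€8747): deductible met; 25% of €8747 = €2186.75. Cost to owner: €2186.75. OOP to date €4961.50. Insurer: €8747 − €2186.75 = €6560.25.
#4 (€12667): 25% coinsurance on €12667 = €3166.75. That would push OOP to €8128.25, over the €6900 cap, so owner pays €6900 − €4961.50 = €1938.50. Insurer: €12667 − €1938.50 = €10728.50.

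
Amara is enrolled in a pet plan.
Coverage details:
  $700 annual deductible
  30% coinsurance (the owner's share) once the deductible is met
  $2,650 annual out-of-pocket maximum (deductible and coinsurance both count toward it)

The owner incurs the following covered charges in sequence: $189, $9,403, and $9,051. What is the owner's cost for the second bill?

#1 ($189): all of it applies to the deductible. Owner owes $189 (running OOP $189).
#2 ($9,403): $511 to deductible, leaving $8,892; 30% of $8,892 = $2,667.60. Claim cost before the cap: $511 + $2,667.60 = $3,178.60. OOP would hit $3,367.60 > $2,650, so the cap limits the owner to $2,650 − $189 = $2,461.

$2,461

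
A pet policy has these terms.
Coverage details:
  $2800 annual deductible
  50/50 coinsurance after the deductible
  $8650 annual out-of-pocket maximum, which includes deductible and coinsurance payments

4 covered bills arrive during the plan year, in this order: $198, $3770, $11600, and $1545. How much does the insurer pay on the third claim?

Claim 1 ($198): entire amount goes to the deductible. Owner owes $198 (running OOP $198). Insurer: $198 − $198 = $0.
Claim 2 ($3770): $2602 finishes the deductible; $1168 goes to coinsurance; 50% of $1168 = $584. Owner owes $3186 (running OOP $3384). Insurer: $3770 − $3186 = $584.
Claim 3 ($11600): 50% coinsurance on $11600 = $5800. Adding that to $3384 gives $9184, past the $8650 cap; owner pays only $8650 − $3384 = $5266. Plan pays $11600 − $5266 = $6334.

$6334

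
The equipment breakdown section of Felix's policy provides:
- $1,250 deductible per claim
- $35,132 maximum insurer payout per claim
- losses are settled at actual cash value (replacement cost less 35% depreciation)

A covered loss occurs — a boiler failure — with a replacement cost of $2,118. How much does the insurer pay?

Depreciate 35%: the covered value is $2,118 × 0.65 = $1,376.70.
After the deductible, $1,376.70 − $1,250 = $126.70 remains.
$126.70 ≤ $35,132, so the limit doesn't bind; insurer pays $126.70.

$126.70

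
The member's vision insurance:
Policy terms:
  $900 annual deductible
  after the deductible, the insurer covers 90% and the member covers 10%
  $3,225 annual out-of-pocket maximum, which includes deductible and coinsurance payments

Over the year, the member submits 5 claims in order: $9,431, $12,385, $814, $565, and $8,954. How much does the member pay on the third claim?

#1 ($9,431): $900 to deductible, leaving $8,531; 10% of $8,531 = $853.10. Cost to member: $1,753.10. OOP to date $1,753.10.
#2 ($12,385): deductible met; 10% of $12,385 = $1,238.50. Member owes $1,238.50 (running OOP $2,991.60).
#3 ($814): deductible already satisfied, so member's share is 10% × $814 = $81.40. Member pays $81.40; OOP now $3,073.

$81.40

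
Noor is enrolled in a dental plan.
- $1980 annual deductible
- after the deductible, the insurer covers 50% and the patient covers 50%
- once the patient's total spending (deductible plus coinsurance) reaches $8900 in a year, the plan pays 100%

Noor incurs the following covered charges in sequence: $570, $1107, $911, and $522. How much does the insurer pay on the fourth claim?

Claim 1 — $570: all of it applies to the deductible. Patient owes $570 (running OOP $570). Insurer: $570 − $570 = $0.
Claim 2 — $1107: fully absorbed by the deductible. Patient pays $1107; OOP now $1677. Plan pays $1107 − $1107 = $0.
Claim 3 — $911: deductible takes $303, $608 remains; coinsurance $608 × 50% = $304. Cost to patient: $607. OOP to date $2284. Insurer: $911 − $607 = $304.
Claim 4 — $522: 50% coinsurance on $522 = $261. Patient pays $261; OOP now $2545. Plan pays $522 − $261 = $261.

$261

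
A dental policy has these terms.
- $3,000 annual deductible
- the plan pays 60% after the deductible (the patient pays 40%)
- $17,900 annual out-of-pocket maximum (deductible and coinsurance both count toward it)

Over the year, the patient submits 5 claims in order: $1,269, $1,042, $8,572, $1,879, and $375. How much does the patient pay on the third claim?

$3,842.20

#1 ($1,269): all of it applies to the deductible. Patient owes $1,269 (running OOP $1,269).
#2 ($1,042): fully absorbed by the deductible. Cost to patient: $1,042. OOP to date $2,311.
#3 ($8,572): $689 finishes the deductible; $7,883 goes to coinsurance; patient's 40% is $3,153.20. Patient pays $3,842.20; OOP now $6,153.20.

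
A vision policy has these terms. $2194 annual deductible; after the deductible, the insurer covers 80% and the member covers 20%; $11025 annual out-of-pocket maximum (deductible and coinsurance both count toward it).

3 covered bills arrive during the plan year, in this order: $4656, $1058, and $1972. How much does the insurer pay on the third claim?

$1577.60

Claim 1 ($4656): $2194 to deductible, leaving $2462; coinsurance $2462 × 20% = $492.40. Member owes $2686.40 (running OOP $2686.40). Plan pays $4656 − $2686.40 = $1969.60.
Claim 2 ($1058): deductible met; 20% of $1058 = $211.60. Cost to member: $211.60. OOP to date $2898. Plan pays $1058 − $211.60 = $846.40.
Claim 3 ($1972): 20% coinsurance on $1972 = $394.40. Member pays $394.40; OOP now $3292.40. Plan pays $1972 − $394.40 = $1577.60.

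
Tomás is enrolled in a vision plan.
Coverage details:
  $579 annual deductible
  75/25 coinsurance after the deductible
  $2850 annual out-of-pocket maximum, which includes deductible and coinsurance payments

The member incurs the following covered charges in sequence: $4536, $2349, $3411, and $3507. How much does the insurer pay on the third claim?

$2716.50

Claim 1 — $4536: $579 finishes the deductible; $3957 goes to coinsurance; 25% of $3957 = $989.25. Member pays $1568.25; OOP now $1568.25. Plan pays $4536 − $1568.25 = $2967.75.
Claim 2 — $2349: 25% coinsurance on $2349 = $587.25. Member owes $587.25 (running OOP $2155.50). Plan pays $2349 − $587.25 = $1761.75.
Claim 3 — $3411: 25% coinsurance on $3411 = $852.75. That would push OOP to $3008.25, over the $2850 cap, so member pays $2850 − $2155.50 = $694.50. Plan pays $3411 − $694.50 = $2716.50.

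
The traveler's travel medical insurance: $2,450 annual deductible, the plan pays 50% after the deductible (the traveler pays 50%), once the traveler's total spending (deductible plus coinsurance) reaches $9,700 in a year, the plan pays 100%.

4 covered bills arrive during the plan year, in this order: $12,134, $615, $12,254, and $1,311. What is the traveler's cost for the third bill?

Bill 1, $12,134: deductible takes $2,450, $9,684 remains; traveler's 50% is $4,842. Cost to traveler: $7,292. OOP to date $7,292.
Bill 2, $615: deductible met; 50% of $615 = $307.50. Traveler owes $307.50 (running OOP $7,599.50).
Bill 3, $12,254: 50% coinsurance on $12,254 = $6,127. Adding that to $7,599.50 gives $13,726.50, past the $9,700 cap; traveler pays only $9,700 − $7,599.50 = $2,100.50.

$2,100.50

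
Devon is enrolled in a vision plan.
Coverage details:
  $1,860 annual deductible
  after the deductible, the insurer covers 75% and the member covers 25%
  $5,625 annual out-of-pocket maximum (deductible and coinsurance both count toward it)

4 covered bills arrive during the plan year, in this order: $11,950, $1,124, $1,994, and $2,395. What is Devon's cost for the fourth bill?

$463

#1 ($11,950): $1,860 finishes the deductible; $10,090 goes to coinsurance; 25% of $10,090 = $2,522.50. Member owes $4,382.50 (running OOP $4,382.50).
#2 ($1,124): deductible met; 25% of $1,124 = $281. Member owes $281 (running OOP $4,663.50).
#3 ($1,994): deductible already satisfied, so member's share is 25% × $1,994 = $498.50. Member owes $498.50 (running OOP $5,162).
#4 ($2,395): deductible already satisfied, so member's share is 25% × $2,395 = $598.75. Adding that to $5,162 gives $5,760.75, past the $5,625 cap; member pays only $5,625 − $5,162 = $463.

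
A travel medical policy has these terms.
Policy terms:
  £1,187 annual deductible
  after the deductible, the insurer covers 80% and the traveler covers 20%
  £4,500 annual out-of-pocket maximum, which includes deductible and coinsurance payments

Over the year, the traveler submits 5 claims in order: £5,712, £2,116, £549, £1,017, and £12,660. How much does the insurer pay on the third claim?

Claim 1 — £5,712: deductible takes £1,187, £4,525 remains; coinsurance £4,525 × 20% = £905. Cost to traveler: £2,092. OOP to date £2,092. Insurer: £5,712 − £2,092 = £3,620.
Claim 2 — £2,116: deductible already satisfied, so traveler's share is 20% × £2,116 = £423.20. Cost to traveler: £423.20. OOP to date £2,515.20. Plan pays £2,116 − £423.20 = £1,692.80.
Claim 3 — £549: deductible met; 20% of £549 = £109.80. Cost to traveler: £109.80. OOP to date £2,625. Plan pays £549 − £109.80 = £439.20.

£439.20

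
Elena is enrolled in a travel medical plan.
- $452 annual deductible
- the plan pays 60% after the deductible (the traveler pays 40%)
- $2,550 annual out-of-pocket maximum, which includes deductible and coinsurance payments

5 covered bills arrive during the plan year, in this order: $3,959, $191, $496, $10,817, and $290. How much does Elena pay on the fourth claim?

Claim 1 — $3,959: deductible takes $452, $3,507 remains; 40% of $3,507 = $1,402.80. Cost to traveler: $1,854.80. OOP to date $1,854.80.
Claim 2 — $191: deductible already satisfied, so traveler's share is 40% × $191 = $76.40. Traveler owes $76.40 (running OOP $1,931.20).
Claim 3 — $496: deductible already satisfied, so traveler's share is 40% × $496 = $198.40. Cost to traveler: $198.40. OOP to date $2,129.60.
Claim 4 — $10,817: deductible already satisfied, so traveler's share is 40% × $10,817 = $4,326.80. That would push OOP to $6,456.40, over the $2,550 cap, so traveler pays $2,550 − $2,129.60 = $420.40.

$420.40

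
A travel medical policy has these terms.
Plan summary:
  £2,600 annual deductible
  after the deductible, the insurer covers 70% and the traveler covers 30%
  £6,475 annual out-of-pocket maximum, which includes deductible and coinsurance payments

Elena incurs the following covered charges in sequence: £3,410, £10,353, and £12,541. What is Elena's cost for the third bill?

Claim 1 — £3,410: £2,600 finishes the deductible; £810 goes to coinsurance; traveler's 30% is £243. Cost to traveler: £2,843. OOP to date £2,843.
Claim 2 — £10,353: 30% coinsurance on £10,353 = £3,105.90. Traveler owes £3,105.90 (running OOP £5,948.90).
Claim 3 — £12,541: deductible met; 30% of £12,541 = £3,762.30. OOP would hit £9,711.20 > £6,475, so the cap limits the traveler to £6,475 − £5,948.90 = £526.10.

£526.10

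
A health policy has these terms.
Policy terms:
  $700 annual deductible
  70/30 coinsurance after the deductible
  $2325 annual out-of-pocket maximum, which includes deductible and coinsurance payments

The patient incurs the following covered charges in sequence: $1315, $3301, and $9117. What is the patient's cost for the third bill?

$450.20

Claim 1 — $1315: deductible takes $700, $615 remains; 30% of $615 = $184.50. Patient owes $884.50 (running OOP $884.50).
Claim 2 — $3301: 30% coinsurance on $3301 = $990.30. Cost to patient: $990.30. OOP to date $1874.80.
Claim 3 — $9117: deductible met; 30% of $9117 = $2735.10. Adding that to $1874.80 gives $4609.90, past the $2325 cap; patient pays only $2325 − $1874.80 = $450.20.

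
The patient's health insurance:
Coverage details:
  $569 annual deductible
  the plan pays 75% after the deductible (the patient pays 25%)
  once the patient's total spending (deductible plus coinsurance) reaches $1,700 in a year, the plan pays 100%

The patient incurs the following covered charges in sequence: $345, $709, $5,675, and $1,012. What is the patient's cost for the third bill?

$1,009.75

Claim 1 — $345: fully absorbed by the deductible. Cost to patient: $345. OOP to date $345.
Claim 2 — $709: $224 to deductible, leaving $485; 25% of $485 = $121.25. Patient owes $345.25 (running OOP $690.25).
Claim 3 — $5,675: deductible met; 25% of $5,675 = $1,418.75. Adding that to $690.25 gives $2,109, past the $1,700 cap; patient pays only $1,700 − $690.25 = $1,009.75.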